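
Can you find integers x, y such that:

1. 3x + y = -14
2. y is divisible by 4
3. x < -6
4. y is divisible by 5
Yes

Take x = -18, y = 40. Substituting into each constraint:
  (1) 3(-18) + 40 = -14 ✓
  (2) 40 = 4 × 10, remainder 0 ✓
  (3) -18 < -6 ✓
  (4) 40 = 5 × 8, remainder 0 ✓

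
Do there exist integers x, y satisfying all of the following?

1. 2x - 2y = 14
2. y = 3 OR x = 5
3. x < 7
Yes

Take x = 5, y = -2. Substituting into each constraint:
  (1) 2(5) - 2(-2) = 14 ✓
  (2) x = 5, target 5 ✓ (second branch holds)
  (3) 5 < 7 ✓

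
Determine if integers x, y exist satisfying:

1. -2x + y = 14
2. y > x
Yes

Take x = 0, y = 14. Substituting into each constraint:
  (1) -2(0) + 14 = 14 ✓
  (2) 14 > 0 ✓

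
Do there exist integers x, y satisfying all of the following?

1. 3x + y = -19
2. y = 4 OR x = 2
Yes

Take x = 2, y = -25. Substituting into each constraint:
  (1) 3(2) + (-25) = -19 ✓
  (2) x = 2, target 2 ✓ (second branch holds)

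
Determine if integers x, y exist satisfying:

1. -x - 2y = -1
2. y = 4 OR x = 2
Yes

Take x = -7, y = 4. Substituting into each constraint:
  (1) 7 - 2(4) = -1 ✓
  (2) y = 4, target 4 ✓ (first branch holds)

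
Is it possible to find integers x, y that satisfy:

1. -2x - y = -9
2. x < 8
Yes

Take x = 4, y = 1. Substituting into each constraint:
  (1) -2(4) + (-1) = -9 ✓
  (2) 4 < 8 ✓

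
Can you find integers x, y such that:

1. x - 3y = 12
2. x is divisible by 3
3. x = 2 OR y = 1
Yes

Take x = 15, y = 1. Substituting into each constraint:
  (1) 15 - 3(1) = 12 ✓
  (2) 15 = 3 × 5, remainder 0 ✓
  (3) y = 1, target 1 ✓ (second branch holds)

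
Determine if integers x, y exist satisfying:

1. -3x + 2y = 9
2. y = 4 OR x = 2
No

The full constraint system is jointly infeasible over the integers. Each constraint and what it forces:

  - -3x + 2y = 9: is a linear equation tying the variables together
  - y = 4 OR x = 2: forces a choice: either y = 4 or x = 2

Split on the disjunction (y = 4 OR x = 2):
  • If y = 4: with y = 4, every remaining term of the linear equation is divisible by 3, so the left side is ≡ 0 (mod 3); but the right side 1 ≡ 1 (mod 3). No integers can satisfy it.
  • If x = 2: with x = 2, every remaining term of the linear equation is divisible by 2, so the left side is ≡ 0 (mod 2); but the right side 15 ≡ 1 (mod 2). No integers can satisfy it.
Both branches are infeasible, so the system has no integer solution.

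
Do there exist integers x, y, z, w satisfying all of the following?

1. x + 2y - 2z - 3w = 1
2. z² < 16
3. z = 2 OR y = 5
Yes

Take x = -7, y = 5, z = 1, w = 0. Substituting into each constraint:
  (1) (-7) + 2(5) - 2(1) - 3(0) = 1 ✓
  (2) z² = (1)² = 1, and 1 < 16 ✓
  (3) y = 5, target 5 ✓ (second branch holds)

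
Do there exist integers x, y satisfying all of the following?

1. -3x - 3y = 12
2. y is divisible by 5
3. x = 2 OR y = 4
No

The full constraint system is jointly infeasible over the integers. Each constraint and what it forces:

  - -3x - 3y = 12: is a linear equation tying the variables together
  - y is divisible by 5: restricts y to multiples of 5
  - x = 2 OR y = 4: forces a choice: either x = 2 or y = 4

Split on the disjunction (x = 2 OR y = 4):
  • If x = 2: with x = 2, writing y = 5y', every remaining term of the linear equation is divisible by 15, so the left side is ≡ 0 (mod 15); but the right side 18 ≡ 3 (mod 15). No integers can satisfy it.
  • If y = 4: this contradicts the divisibility constraint — 4 is not a multiple of 5.
Both branches are infeasible, so the system has no integer solution.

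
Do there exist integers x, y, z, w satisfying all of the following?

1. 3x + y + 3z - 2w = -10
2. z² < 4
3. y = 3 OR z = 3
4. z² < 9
Yes

Take x = -5, y = 3, z = 0, w = -1. Substituting into each constraint:
  (1) 3(-5) + 3 + 3(0) - 2(-1) = -10 ✓
  (2) z² = (0)² = 0, and 0 < 4 ✓
  (3) y = 3, target 3 ✓ (first branch holds)
  (4) z² = (0)² = 0, and 0 < 9 ✓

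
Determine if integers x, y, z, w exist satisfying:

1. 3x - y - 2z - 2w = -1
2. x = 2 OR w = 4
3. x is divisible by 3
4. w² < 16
No

A contradictory subset is {x = 2 OR w = 4, x is divisible by 3, w² < 16}. No integer assignment can satisfy these jointly:

  - x = 2 OR w = 4: forces a choice: either x = 2 or w = 4
  - x is divisible by 3: restricts x to multiples of 3
  - w² < 16: restricts w to |w| ≤ 3

Split on the disjunction (x = 2 OR w = 4):
  • If x = 2: this contradicts the divisibility constraint — 2 is not a multiple of 3.
  • If w = 4: this contradicts w² < 16, which requires |w| ≤ 3.
Both branches are infeasible, so the system has no integer solution.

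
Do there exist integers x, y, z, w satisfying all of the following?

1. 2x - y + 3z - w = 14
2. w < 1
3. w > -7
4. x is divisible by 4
Yes

Take x = 0, y = 0, z = 3, w = -5. Substituting into each constraint:
  (1) 2(0) + 0 + 3(3) + 5 = 14 ✓
  (2) -5 < 1 ✓
  (3) -5 > -7 ✓
  (4) 0 = 4 × 0, remainder 0 ✓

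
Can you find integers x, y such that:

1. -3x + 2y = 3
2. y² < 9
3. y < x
No

The full constraint system is jointly infeasible over the integers. Each constraint and what it forces:

  - -3x + 2y = 3: is a linear equation tying the variables together
  - y² < 9: restricts y to |y| ≤ 2
  - y < x: bounds one variable relative to another variable

The bounds confine y to {-2, -1, 0, 1, 2}. For each value, substitute into the equation:
  • y = -2: the equation gives -3x = 7, so x would not be an integer.
  • y = -1: the equation gives -3x = 5, so x would not be an integer.
  • y = 0: the equation forces x = -1, but x > y fails since -1 ≤ 0.
  • y = 1: the equation gives -3x = 1, so x would not be an integer.
  • y = 2: the equation gives -3x = -1, so x would not be an integer.
Every case fails, so no integer solution exists.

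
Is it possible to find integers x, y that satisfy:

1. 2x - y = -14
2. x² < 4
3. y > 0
Yes

Take x = 0, y = 14. Substituting into each constraint:
  (1) 2(0) + (-14) = -14 ✓
  (2) x² = (0)² = 0, and 0 < 4 ✓
  (3) 14 > 0 ✓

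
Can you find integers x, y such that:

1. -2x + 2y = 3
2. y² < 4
No

Even the single constraint (-2x + 2y = 3) is infeasible over the integers.

  - -2x + 2y = 3: every term on the left is divisible by 2, so the LHS ≡ 0 (mod 2), but the RHS 3 is not — no integer solution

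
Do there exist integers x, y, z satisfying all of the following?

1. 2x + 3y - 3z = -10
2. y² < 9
Yes

Take x = 1, y = 0, z = 4. Substituting into each constraint:
  (1) 2(1) + 3(0) - 3(4) = -10 ✓
  (2) y² = (0)² = 0, and 0 < 9 ✓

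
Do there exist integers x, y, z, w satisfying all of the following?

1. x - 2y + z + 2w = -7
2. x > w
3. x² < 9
Yes

Take x = 1, y = 0, z = -8, w = 0. Substituting into each constraint:
  (1) 1 - 2(0) + (-8) + 2(0) = -7 ✓
  (2) 1 > 0 ✓
  (3) x² = (1)² = 1, and 1 < 9 ✓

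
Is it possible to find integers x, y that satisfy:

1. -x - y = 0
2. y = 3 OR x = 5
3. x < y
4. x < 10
Yes

Take x = -3, y = 3. Substituting into each constraint:
  (1) 3 + (-3) = 0 ✓
  (2) y = 3, target 3 ✓ (first branch holds)
  (3) -3 < 3 ✓
  (4) -3 < 10 ✓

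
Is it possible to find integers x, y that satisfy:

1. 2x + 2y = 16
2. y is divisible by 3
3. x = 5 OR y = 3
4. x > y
Yes

Take x = 5, y = 3. Substituting into each constraint:
  (1) 2(5) + 2(3) = 16 ✓
  (2) 3 = 3 × 1, remainder 0 ✓
  (3) x = 5, target 5 ✓ (first branch holds)
  (4) 5 > 3 ✓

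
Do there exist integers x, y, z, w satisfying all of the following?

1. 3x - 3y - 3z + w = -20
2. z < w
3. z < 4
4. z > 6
No

A contradictory subset is {z < 4, z > 6}. No integer assignment can satisfy these jointly:

  - z < 4: bounds one variable relative to a constant
  - z > 6: bounds one variable relative to a constant

Direct contradiction: the bounds on z require z ≥ 7 and z ≤ 3 simultaneously, which is empty.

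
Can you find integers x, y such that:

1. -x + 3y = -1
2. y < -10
Yes

Take x = -32, y = -11. Substituting into each constraint:
  (1) 32 + 3(-11) = -1 ✓
  (2) -11 < -10 ✓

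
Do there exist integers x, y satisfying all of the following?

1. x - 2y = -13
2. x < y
Yes

Take x = -13, y = 0. Substituting into each constraint:
  (1) (-13) - 2(0) = -13 ✓
  (2) -13 < 0 ✓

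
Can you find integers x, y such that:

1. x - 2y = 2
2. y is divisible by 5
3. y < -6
Yes

Take x = -18, y = -10. Substituting into each constraint:
  (1) (-18) - 2(-10) = 2 ✓
  (2) -10 = 5 × -2, remainder 0 ✓
  (3) -10 < -6 ✓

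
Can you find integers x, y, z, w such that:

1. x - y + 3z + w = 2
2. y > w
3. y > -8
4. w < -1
Yes

Take x = 0, y = 2, z = 2, w = -2. Substituting into each constraint:
  (1) 0 + (-2) + 3(2) + (-2) = 2 ✓
  (2) 2 > -2 ✓
  (3) 2 > -8 ✓
  (4) -2 < -1 ✓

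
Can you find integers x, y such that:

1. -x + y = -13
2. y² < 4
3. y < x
Yes

Take x = 13, y = 0. Substituting into each constraint:
  (1) (-13) + 0 = -13 ✓
  (2) y² = (0)² = 0, and 0 < 4 ✓
  (3) 0 < 13 ✓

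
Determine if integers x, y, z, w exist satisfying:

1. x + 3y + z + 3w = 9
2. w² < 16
Yes

Take x = 0, y = 0, z = 0, w = 3. Substituting into each constraint:
  (1) 0 + 3(0) + 0 + 3(3) = 9 ✓
  (2) w² = (3)² = 9, and 9 < 16 ✓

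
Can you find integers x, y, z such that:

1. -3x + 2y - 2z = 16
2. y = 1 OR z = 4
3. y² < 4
Yes

Take x = -8, y = 1, z = 5. Substituting into each constraint:
  (1) -3(-8) + 2(1) - 2(5) = 16 ✓
  (2) y = 1, target 1 ✓ (first branch holds)
  (3) y² = (1)² = 1, and 1 < 4 ✓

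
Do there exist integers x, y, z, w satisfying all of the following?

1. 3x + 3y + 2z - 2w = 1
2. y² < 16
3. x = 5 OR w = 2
Yes

Take x = 5, y = -2, z = -4, w = 0. Substituting into each constraint:
  (1) 3(5) + 3(-2) + 2(-4) - 2(0) = 1 ✓
  (2) y² = (-2)² = 4, and 4 < 16 ✓
  (3) x = 5, target 5 ✓ (first branch holds)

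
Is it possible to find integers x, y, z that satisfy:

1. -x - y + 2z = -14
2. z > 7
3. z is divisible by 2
Yes

Take x = 30, y = 0, z = 8. Substituting into each constraint:
  (1) (-30) + 0 + 2(8) = -14 ✓
  (2) 8 > 7 ✓
  (3) 8 = 2 × 4, remainder 0 ✓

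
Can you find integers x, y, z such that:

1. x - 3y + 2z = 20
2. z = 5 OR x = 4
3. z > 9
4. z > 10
Yes

Take x = 4, y = 2, z = 11. Substituting into each constraint:
  (1) 4 - 3(2) + 2(11) = 20 ✓
  (2) x = 4, target 4 ✓ (second branch holds)
  (3) 11 > 9 ✓
  (4) 11 > 10 ✓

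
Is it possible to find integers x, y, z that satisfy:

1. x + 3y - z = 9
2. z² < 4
Yes

Take x = 0, y = 3, z = 0. Substituting into each constraint:
  (1) 0 + 3(3) + 0 = 9 ✓
  (2) z² = (0)² = 0, and 0 < 4 ✓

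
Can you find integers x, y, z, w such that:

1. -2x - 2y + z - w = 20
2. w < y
Yes

Take x = 0, y = 1, z = 22, w = 0. Substituting into each constraint:
  (1) -2(0) - 2(1) + 22 + 0 = 20 ✓
  (2) 0 < 1 ✓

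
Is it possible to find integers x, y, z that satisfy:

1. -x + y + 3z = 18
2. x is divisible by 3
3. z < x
Yes

Take x = 0, y = 21, z = -1. Substituting into each constraint:
  (1) 0 + 21 + 3(-1) = 18 ✓
  (2) 0 = 3 × 0, remainder 0 ✓
  (3) -1 < 0 ✓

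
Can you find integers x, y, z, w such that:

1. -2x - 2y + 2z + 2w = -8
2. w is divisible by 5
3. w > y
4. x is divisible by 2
Yes

Take x = 0, y = -1, z = -5, w = 0. Substituting into each constraint:
  (1) -2(0) - 2(-1) + 2(-5) + 2(0) = -8 ✓
  (2) 0 = 5 × 0, remainder 0 ✓
  (3) 0 > -1 ✓
  (4) 0 = 2 × 0, remainder 0 ✓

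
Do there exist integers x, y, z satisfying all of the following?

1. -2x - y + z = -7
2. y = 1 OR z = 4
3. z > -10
Yes

Take x = 3, y = 1, z = 0. Substituting into each constraint:
  (1) -2(3) + (-1) + 0 = -7 ✓
  (2) y = 1, target 1 ✓ (first branch holds)
  (3) 0 > -10 ✓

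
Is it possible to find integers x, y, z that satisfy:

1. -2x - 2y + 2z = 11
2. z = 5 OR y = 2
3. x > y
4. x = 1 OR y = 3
No

Even the single constraint (-2x - 2y + 2z = 11) is infeasible over the integers.

  - -2x - 2y + 2z = 11: every term on the left is divisible by 2, so the LHS ≡ 0 (mod 2), but the RHS 11 is not — no integer solution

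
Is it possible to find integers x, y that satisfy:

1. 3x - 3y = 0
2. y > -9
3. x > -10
Yes

Take x = 0, y = 0. Substituting into each constraint:
  (1) 3(0) - 3(0) = 0 ✓
  (2) 0 > -9 ✓
  (3) 0 > -10 ✓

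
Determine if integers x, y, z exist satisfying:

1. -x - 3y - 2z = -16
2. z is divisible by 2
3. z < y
Yes

Take x = 13, y = 1, z = 0. Substituting into each constraint:
  (1) (-13) - 3(1) - 2(0) = -16 ✓
  (2) 0 = 2 × 0, remainder 0 ✓
  (3) 0 < 1 ✓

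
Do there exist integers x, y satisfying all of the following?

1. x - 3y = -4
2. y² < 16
Yes

Take x = -4, y = 0. Substituting into each constraint:
  (1) (-4) - 3(0) = -4 ✓
  (2) y² = (0)² = 0, and 0 < 16 ✓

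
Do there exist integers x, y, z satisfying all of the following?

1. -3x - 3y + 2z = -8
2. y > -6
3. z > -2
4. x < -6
Yes

Take x = -7, y = 11, z = 2. Substituting into each constraint:
  (1) -3(-7) - 3(11) + 2(2) = -8 ✓
  (2) 11 > -6 ✓
  (3) 2 > -2 ✓
  (4) -7 < -6 ✓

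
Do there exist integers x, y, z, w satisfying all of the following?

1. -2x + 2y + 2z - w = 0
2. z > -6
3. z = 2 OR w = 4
Yes

Take x = 0, y = -2, z = 2, w = 0. Substituting into each constraint:
  (1) -2(0) + 2(-2) + 2(2) + 0 = 0 ✓
  (2) 2 > -6 ✓
  (3) z = 2, target 2 ✓ (first branch holds)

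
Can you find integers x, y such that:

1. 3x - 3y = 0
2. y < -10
Yes

Take x = -11, y = -11. Substituting into each constraint:
  (1) 3(-11) - 3(-11) = 0 ✓
  (2) -11 < -10 ✓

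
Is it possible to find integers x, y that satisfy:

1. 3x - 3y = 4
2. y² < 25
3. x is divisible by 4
No

Even the single constraint (3x - 3y = 4) is infeasible over the integers.

  - 3x - 3y = 4: every term on the left is divisible by 3, so the LHS ≡ 0 (mod 3), but the RHS 4 is not — no integer solution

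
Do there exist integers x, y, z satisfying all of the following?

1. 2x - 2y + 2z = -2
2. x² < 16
Yes

Take x = -1, y = 0, z = 0. Substituting into each constraint:
  (1) 2(-1) - 2(0) + 2(0) = -2 ✓
  (2) x² = (-1)² = 1, and 1 < 16 ✓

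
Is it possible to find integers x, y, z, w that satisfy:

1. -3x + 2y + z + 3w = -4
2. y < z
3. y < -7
Yes

Take x = 0, y = -8, z = 0, w = 4. Substituting into each constraint:
  (1) -3(0) + 2(-8) + 0 + 3(4) = -4 ✓
  (2) -8 < 0 ✓
  (3) -8 < -7 ✓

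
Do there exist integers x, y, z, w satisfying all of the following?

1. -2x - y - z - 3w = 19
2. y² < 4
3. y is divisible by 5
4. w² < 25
Yes

Take x = 0, y = 0, z = -19, w = 0. Substituting into each constraint:
  (1) -2(0) + 0 + 19 - 3(0) = 19 ✓
  (2) y² = (0)² = 0, and 0 < 4 ✓
  (3) 0 = 5 × 0, remainder 0 ✓
  (4) w² = (0)² = 0, and 0 < 25 ✓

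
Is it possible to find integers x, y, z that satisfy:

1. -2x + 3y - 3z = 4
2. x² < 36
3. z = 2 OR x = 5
Yes

Take x = 4, y = 6, z = 2. Substituting into each constraint:
  (1) -2(4) + 3(6) - 3(2) = 4 ✓
  (2) x² = (4)² = 16, and 16 < 36 ✓
  (3) z = 2, target 2 ✓ (first branch holds)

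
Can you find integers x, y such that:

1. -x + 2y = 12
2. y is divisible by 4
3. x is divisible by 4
Yes

Take x = -4, y = 4. Substituting into each constraint:
  (1) 4 + 2(4) = 12 ✓
  (2) 4 = 4 × 1, remainder 0 ✓
  (3) -4 = 4 × -1, remainder 0 ✓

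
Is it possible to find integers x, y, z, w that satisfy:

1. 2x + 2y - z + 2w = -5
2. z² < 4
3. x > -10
Yes

Take x = -2, y = 0, z = 1, w = 0. Substituting into each constraint:
  (1) 2(-2) + 2(0) + (-1) + 2(0) = -5 ✓
  (2) z² = (1)² = 1, and 1 < 4 ✓
  (3) -2 > -10 ✓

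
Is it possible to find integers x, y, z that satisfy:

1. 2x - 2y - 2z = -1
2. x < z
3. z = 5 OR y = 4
No

Even the single constraint (2x - 2y - 2z = -1) is infeasible over the integers.

  - 2x - 2y - 2z = -1: every term on the left is divisible by 2, so the LHS ≡ 0 (mod 2), but the RHS -1 is not — no integer solution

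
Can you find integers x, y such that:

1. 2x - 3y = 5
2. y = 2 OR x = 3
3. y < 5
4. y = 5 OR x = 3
No

A contradictory subset is {2x - 3y = 5, y < 5, y = 5 OR x = 3}. No integer assignment can satisfy these jointly:

  - 2x - 3y = 5: is a linear equation tying the variables together
  - y < 5: bounds one variable relative to a constant
  - y = 5 OR x = 3: forces a choice: either y = 5 or x = 3

Split on the disjunction (y = 5 OR x = 3):
  • If y = 5: this contradicts the bound y ≤ 4.
  • If x = 3: with x = 3, every remaining term of the linear equation is divisible by 3, so the left side is ≡ 0 (mod 3); but the right side -1 ≡ 2 (mod 3). No integers can satisfy it.
Both branches are infeasible, so the system has no integer solution.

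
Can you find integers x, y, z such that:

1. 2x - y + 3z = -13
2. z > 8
Yes

Take x = -20, y = 0, z = 9. Substituting into each constraint:
  (1) 2(-20) + 0 + 3(9) = -13 ✓
  (2) 9 > 8 ✓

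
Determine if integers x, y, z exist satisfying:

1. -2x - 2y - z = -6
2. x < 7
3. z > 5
Yes

Take x = 0, y = 0, z = 6. Substituting into each constraint:
  (1) -2(0) - 2(0) + (-6) = -6 ✓
  (2) 0 < 7 ✓
  (3) 6 > 5 ✓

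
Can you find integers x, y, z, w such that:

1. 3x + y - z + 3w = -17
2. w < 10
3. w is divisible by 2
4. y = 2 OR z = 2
Yes

Take x = -6, y = 2, z = 1, w = 0. Substituting into each constraint:
  (1) 3(-6) + 2 + (-1) + 3(0) = -17 ✓
  (2) 0 < 10 ✓
  (3) 0 = 2 × 0, remainder 0 ✓
  (4) y = 2, target 2 ✓ (first branch holds)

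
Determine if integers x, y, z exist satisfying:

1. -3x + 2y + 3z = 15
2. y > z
Yes

Take x = -6, y = 0, z = -1. Substituting into each constraint:
  (1) -3(-6) + 2(0) + 3(-1) = 15 ✓
  (2) 0 > -1 ✓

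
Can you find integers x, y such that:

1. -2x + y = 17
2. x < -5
Yes

Take x = -8, y = 1. Substituting into each constraint:
  (1) -2(-8) + 1 = 17 ✓
  (2) -8 < -5 ✓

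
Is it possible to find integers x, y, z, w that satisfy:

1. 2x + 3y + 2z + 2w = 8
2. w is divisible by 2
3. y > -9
Yes

Take x = 4, y = 0, z = 0, w = 0. Substituting into each constraint:
  (1) 2(4) + 3(0) + 2(0) + 2(0) = 8 ✓
  (2) 0 = 2 × 0, remainder 0 ✓
  (3) 0 > -9 ✓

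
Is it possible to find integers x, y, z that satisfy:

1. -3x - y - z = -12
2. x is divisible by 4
Yes

Take x = 0, y = 0, z = 12. Substituting into each constraint:
  (1) -3(0) + 0 + (-12) = -12 ✓
  (2) 0 = 4 × 0, remainder 0 ✓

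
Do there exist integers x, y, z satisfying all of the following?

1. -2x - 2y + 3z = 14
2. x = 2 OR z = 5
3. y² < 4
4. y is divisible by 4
Yes

Take x = 2, y = 0, z = 6. Substituting into each constraint:
  (1) -2(2) - 2(0) + 3(6) = 14 ✓
  (2) x = 2, target 2 ✓ (first branch holds)
  (3) y² = (0)² = 0, and 0 < 4 ✓
  (4) 0 = 4 × 0, remainder 0 ✓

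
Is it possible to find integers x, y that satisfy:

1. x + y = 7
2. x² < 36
Yes

Take x = 0, y = 7. Substituting into each constraint:
  (1) 0 + 7 = 7 ✓
  (2) x² = (0)² = 0, and 0 < 36 ✓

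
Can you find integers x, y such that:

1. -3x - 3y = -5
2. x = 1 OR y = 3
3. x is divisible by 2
No

Even the single constraint (-3x - 3y = -5) is infeasible over the integers.

  - -3x - 3y = -5: every term on the left is divisible by 3, so the LHS ≡ 0 (mod 3), but the RHS -5 is not — no integer solution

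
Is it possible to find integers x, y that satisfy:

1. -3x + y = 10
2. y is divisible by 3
No

The full constraint system is jointly infeasible over the integers. Each constraint and what it forces:

  - -3x + y = 10: is a linear equation tying the variables together
  - y is divisible by 3: restricts y to multiples of 3

Modular obstruction: writing y = 3y', every remaining term of the linear equation is divisible by 3, so the left side is ≡ 0 (mod 3); but the right side 10 ≡ 1 (mod 3). No integers can satisfy it.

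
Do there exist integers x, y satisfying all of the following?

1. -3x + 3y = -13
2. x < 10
No

Even the single constraint (-3x + 3y = -13) is infeasible over the integers.

  - -3x + 3y = -13: every term on the left is divisible by 3, so the LHS ≡ 0 (mod 3), but the RHS -13 is not — no integer solution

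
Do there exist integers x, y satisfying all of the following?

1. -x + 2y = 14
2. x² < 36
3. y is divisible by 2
Yes

Take x = 2, y = 8. Substituting into each constraint:
  (1) (-2) + 2(8) = 14 ✓
  (2) x² = (2)² = 4, and 4 < 36 ✓
  (3) 8 = 2 × 4, remainder 0 ✓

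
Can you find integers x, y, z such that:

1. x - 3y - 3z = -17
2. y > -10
Yes

Take x = 1, y = 0, z = 6. Substituting into each constraint:
  (1) 1 - 3(0) - 3(6) = -17 ✓
  (2) 0 > -10 ✓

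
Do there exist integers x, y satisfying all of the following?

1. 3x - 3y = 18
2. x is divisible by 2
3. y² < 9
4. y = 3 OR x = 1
No

A contradictory subset is {x is divisible by 2, y² < 9, y = 3 OR x = 1}. No integer assignment can satisfy these jointly:

  - x is divisible by 2: restricts x to multiples of 2
  - y² < 9: restricts y to |y| ≤ 2
  - y = 3 OR x = 1: forces a choice: either y = 3 or x = 1

Split on the disjunction (y = 3 OR x = 1):
  • If y = 3: this contradicts y² < 9, which requires |y| ≤ 2.
  • If x = 1: this contradicts the divisibility constraint — 1 is not a multiple of 2.
Both branches are infeasible, so the system has no integer solution.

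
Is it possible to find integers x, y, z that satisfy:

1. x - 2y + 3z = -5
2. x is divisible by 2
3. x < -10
Yes

Take x = -12, y = -5, z = -1. Substituting into each constraint:
  (1) (-12) - 2(-5) + 3(-1) = -5 ✓
  (2) -12 = 2 × -6, remainder 0 ✓
  (3) -12 < -10 ✓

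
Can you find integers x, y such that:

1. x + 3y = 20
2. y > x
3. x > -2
Yes

Take x = 2, y = 6. Substituting into each constraint:
  (1) 2 + 3(6) = 20 ✓
  (2) 6 > 2 ✓
  (3) 2 > -2 ✓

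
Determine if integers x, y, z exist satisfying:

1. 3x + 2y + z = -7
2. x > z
Yes

Take x = 1, y = -5, z = 0. Substituting into each constraint:
  (1) 3(1) + 2(-5) + 0 = -7 ✓
  (2) 1 > 0 ✓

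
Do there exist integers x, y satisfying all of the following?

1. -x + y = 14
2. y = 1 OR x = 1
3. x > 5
No

The full constraint system is jointly infeasible over the integers. Each constraint and what it forces:

  - -x + y = 14: is a linear equation tying the variables together
  - y = 1 OR x = 1: forces a choice: either y = 1 or x = 1
  - x > 5: bounds one variable relative to a constant

Split on the disjunction (y = 1 OR x = 1):
  • If y = 1: the equation forces x = -13, which contradicts the bound x ≥ 6.
  • If x = 1: this contradicts the bound x ≥ 6.
Both branches are infeasible, so the system has no integer solution.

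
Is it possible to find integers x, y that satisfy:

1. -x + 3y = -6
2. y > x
Yes

Take x = -6, y = -4. Substituting into each constraint:
  (1) 6 + 3(-4) = -6 ✓
  (2) -4 > -6 ✓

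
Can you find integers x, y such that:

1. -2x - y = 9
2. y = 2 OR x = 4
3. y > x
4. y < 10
No

A contradictory subset is {-2x - y = 9, y = 2 OR x = 4, y > x}. No integer assignment can satisfy these jointly:

  - -2x - y = 9: is a linear equation tying the variables together
  - y = 2 OR x = 4: forces a choice: either y = 2 or x = 4
  - y > x: bounds one variable relative to another variable

Split on the disjunction (y = 2 OR x = 4):
  • If y = 2: with y = 2, every remaining term of the linear equation is divisible by 2, so the left side is ≡ 0 (mod 2); but the right side 11 ≡ 1 (mod 2). No integers can satisfy it.
  • If x = 4: the equation forces y = -17, giving (x, y) = (4, -17), which violates y > x.
Both branches are infeasible, so the system has no integer solution.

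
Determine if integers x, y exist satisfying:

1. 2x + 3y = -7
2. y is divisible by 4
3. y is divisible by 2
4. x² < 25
No

A contradictory subset is {2x + 3y = -7, y is divisible by 2}. No integer assignment can satisfy these jointly:

  - 2x + 3y = -7: is a linear equation tying the variables together
  - y is divisible by 2: restricts y to multiples of 2

Modular obstruction: writing y = 2y', every remaining term of the linear equation is divisible by 2, so the left side is ≡ 0 (mod 2); but the right side -7 ≡ 1 (mod 2). No integers can satisfy it.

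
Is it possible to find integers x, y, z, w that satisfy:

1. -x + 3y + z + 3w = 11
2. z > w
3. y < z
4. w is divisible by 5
Yes

Take x = -10, y = 0, z = 1, w = 0. Substituting into each constraint:
  (1) 10 + 3(0) + 1 + 3(0) = 11 ✓
  (2) 1 > 0 ✓
  (3) 0 < 1 ✓
  (4) 0 = 5 × 0, remainder 0 ✓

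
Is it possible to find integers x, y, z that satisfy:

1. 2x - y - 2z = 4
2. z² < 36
Yes

Take x = 2, y = 0, z = 0. Substituting into each constraint:
  (1) 2(2) + 0 - 2(0) = 4 ✓
  (2) z² = (0)² = 0, and 0 < 36 ✓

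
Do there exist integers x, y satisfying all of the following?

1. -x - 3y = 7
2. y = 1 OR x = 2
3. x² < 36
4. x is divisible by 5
No

The full constraint system is jointly infeasible over the integers. Each constraint and what it forces:

  - -x - 3y = 7: is a linear equation tying the variables together
  - y = 1 OR x = 2: forces a choice: either y = 1 or x = 2
  - x² < 36: restricts x to |x| ≤ 5
  - x is divisible by 5: restricts x to multiples of 5

Split on the disjunction (y = 1 OR x = 2):
  • If y = 1: the equation forces x = -10, but x² < 36 requires |x| ≤ 5.
  • If x = 2: this contradicts the divisibility constraint — 2 is not a multiple of 5.
Both branches are infeasible, so the system has no integer solution.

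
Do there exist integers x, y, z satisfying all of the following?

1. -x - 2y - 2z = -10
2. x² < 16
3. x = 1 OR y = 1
Yes

Take x = 0, y = 1, z = 4. Substituting into each constraint:
  (1) 0 - 2(1) - 2(4) = -10 ✓
  (2) x² = (0)² = 0, and 0 < 16 ✓
  (3) y = 1, target 1 ✓ (second branch holds)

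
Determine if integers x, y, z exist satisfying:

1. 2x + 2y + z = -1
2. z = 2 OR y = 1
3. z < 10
Yes

Take x = -2, y = 1, z = 1. Substituting into each constraint:
  (1) 2(-2) + 2(1) + 1 = -1 ✓
  (2) y = 1, target 1 ✓ (second branch holds)
  (3) 1 < 10 ✓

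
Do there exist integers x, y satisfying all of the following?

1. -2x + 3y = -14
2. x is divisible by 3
No

The full constraint system is jointly infeasible over the integers. Each constraint and what it forces:

  - -2x + 3y = -14: is a linear equation tying the variables together
  - x is divisible by 3: restricts x to multiples of 3

Modular obstruction: writing x = 3x', every remaining term of the linear equation is divisible by 3, so the left side is ≡ 0 (mod 3); but the right side -14 ≡ 1 (mod 3). No integers can satisfy it.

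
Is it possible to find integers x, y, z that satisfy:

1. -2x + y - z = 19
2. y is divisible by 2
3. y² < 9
Yes

Take x = 0, y = 0, z = -19. Substituting into each constraint:
  (1) -2(0) + 0 + 19 = 19 ✓
  (2) 0 = 2 × 0, remainder 0 ✓
  (3) y² = (0)² = 0, and 0 < 9 ✓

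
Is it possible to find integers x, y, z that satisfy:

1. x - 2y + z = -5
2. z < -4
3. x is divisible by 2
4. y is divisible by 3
Yes

Take x = 0, y = 0, z = -5. Substituting into each constraint:
  (1) 0 - 2(0) + (-5) = -5 ✓
  (2) -5 < -4 ✓
  (3) 0 = 2 × 0, remainder 0 ✓
  (4) 0 = 3 × 0, remainder 0 ✓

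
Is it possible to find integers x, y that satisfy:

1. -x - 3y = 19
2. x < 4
Yes

Take x = 2, y = -7. Substituting into each constraint:
  (1) (-2) - 3(-7) = 19 ✓
  (2) 2 < 4 ✓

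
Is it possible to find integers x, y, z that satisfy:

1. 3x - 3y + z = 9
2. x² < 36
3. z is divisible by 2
Yes

Take x = 0, y = -3, z = 0. Substituting into each constraint:
  (1) 3(0) - 3(-3) + 0 = 9 ✓
  (2) x² = (0)² = 0, and 0 < 36 ✓
  (3) 0 = 2 × 0, remainder 0 ✓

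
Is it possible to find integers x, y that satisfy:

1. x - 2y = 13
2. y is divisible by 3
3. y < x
Yes

Take x = 13, y = 0. Substituting into each constraint:
  (1) 13 - 2(0) = 13 ✓
  (2) 0 = 3 × 0, remainder 0 ✓
  (3) 0 < 13 ✓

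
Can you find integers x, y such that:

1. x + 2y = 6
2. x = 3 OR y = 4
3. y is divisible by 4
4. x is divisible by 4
No

A contradictory subset is {x + 2y = 6, x = 3 OR y = 4, x is divisible by 4}. No integer assignment can satisfy these jointly:

  - x + 2y = 6: is a linear equation tying the variables together
  - x = 3 OR y = 4: forces a choice: either x = 3 or y = 4
  - x is divisible by 4: restricts x to multiples of 4

Split on the disjunction (x = 3 OR y = 4):
  • If x = 3: this contradicts the divisibility constraint — 3 is not a multiple of 4.
  • If y = 4: with y = 4, writing x = 4x', every remaining term of the linear equation is divisible by 4, so the left side is ≡ 0 (mod 4); but the right side -2 ≡ 2 (mod 4). No integers can satisfy it.
Both branches are infeasible, so the system has no integer solution.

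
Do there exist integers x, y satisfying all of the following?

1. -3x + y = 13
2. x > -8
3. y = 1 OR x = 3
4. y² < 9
Yes

Take x = -4, y = 1. Substituting into each constraint:
  (1) -3(-4) + 1 = 13 ✓
  (2) -4 > -8 ✓
  (3) y = 1, target 1 ✓ (first branch holds)
  (4) y² = (1)² = 1, and 1 < 9 ✓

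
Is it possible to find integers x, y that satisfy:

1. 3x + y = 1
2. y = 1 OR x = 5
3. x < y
Yes

Take x = 0, y = 1. Substituting into each constraint:
  (1) 3(0) + 1 = 1 ✓
  (2) y = 1, target 1 ✓ (first branch holds)
  (3) 0 < 1 ✓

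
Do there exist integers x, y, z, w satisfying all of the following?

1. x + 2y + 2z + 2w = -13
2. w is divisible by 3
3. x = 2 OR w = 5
No

The full constraint system is jointly infeasible over the integers. Each constraint and what it forces:

  - x + 2y + 2z + 2w = -13: is a linear equation tying the variables together
  - w is divisible by 3: restricts w to multiples of 3
  - x = 2 OR w = 5: forces a choice: either x = 2 or w = 5

Split on the disjunction (x = 2 OR w = 5):
  • If x = 2: with x = 2, writing w = 3w', every remaining term of the linear equation is divisible by 2, so the left side is ≡ 0 (mod 2); but the right side -15 ≡ 1 (mod 2). No integers can satisfy it.
  • If w = 5: this contradicts the divisibility constraint — 5 is not a multiple of 3.
Both branches are infeasible, so the system has no integer solution.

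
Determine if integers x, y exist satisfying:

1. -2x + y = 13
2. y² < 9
Yes

Take x = -7, y = -1. Substituting into each constraint:
  (1) -2(-7) + (-1) = 13 ✓
  (2) y² = (-1)² = 1, and 1 < 9 ✓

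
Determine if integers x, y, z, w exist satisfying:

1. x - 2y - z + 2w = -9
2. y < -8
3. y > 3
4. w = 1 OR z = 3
No

A contradictory subset is {y < -8, y > 3}. No integer assignment can satisfy these jointly:

  - y < -8: bounds one variable relative to a constant
  - y > 3: bounds one variable relative to a constant

Direct contradiction: the bounds on y require y ≥ 4 and y ≤ -9 simultaneously, which is empty.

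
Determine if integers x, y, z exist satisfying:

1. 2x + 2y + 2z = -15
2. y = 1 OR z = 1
No

Even the single constraint (2x + 2y + 2z = -15) is infeasible over the integers.

  - 2x + 2y + 2z = -15: every term on the left is divisible by 2, so the LHS ≡ 0 (mod 2), but the RHS -15 is not — no integer solution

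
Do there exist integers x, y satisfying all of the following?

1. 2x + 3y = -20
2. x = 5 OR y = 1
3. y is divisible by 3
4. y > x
No

A contradictory subset is {2x + 3y = -20, x = 5 OR y = 1, y > x}. No integer assignment can satisfy these jointly:

  - 2x + 3y = -20: is a linear equation tying the variables together
  - x = 5 OR y = 1: forces a choice: either x = 5 or y = 1
  - y > x: bounds one variable relative to another variable

Split on the disjunction (x = 5 OR y = 1):
  • If x = 5: the equation forces y = -10, giving (x, y) = (5, -10), which violates y > x.
  • If y = 1: with y = 1, every remaining term of the linear equation is divisible by 2, so the left side is ≡ 0 (mod 2); but the right side -23 ≡ 1 (mod 2). No integers can satisfy it.
Both branches are infeasible, so the system has no integer solution.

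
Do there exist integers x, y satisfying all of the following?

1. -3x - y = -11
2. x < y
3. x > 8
No

The full constraint system is jointly infeasible over the integers. Each constraint and what it forces:

  - -3x - y = -11: is a linear equation tying the variables together
  - x < y: bounds one variable relative to another variable
  - x > 8: bounds one variable relative to a constant

Propagating the comparison: y > x and x ≥ 9 give y ≥ 10. Range argument: with x ∈ [9, ∞], y ∈ [10, ∞], the left side of the equation is at most -37, but the right side is -11 > -37. No integer solution exists.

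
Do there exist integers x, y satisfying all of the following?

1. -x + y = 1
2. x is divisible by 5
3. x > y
No

A contradictory subset is {-x + y = 1, x > y}. No integer assignment can satisfy these jointly:

  - -x + y = 1: is a linear equation tying the variables together
  - x > y: bounds one variable relative to another variable

From the equation, x − y = -1, i.e. x − y = -1; but x > y requires x − y ≥ 1. Contradiction.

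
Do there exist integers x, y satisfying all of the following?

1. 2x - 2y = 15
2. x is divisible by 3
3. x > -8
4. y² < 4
No

Even the single constraint (2x - 2y = 15) is infeasible over the integers.

  - 2x - 2y = 15: every term on the left is divisible by 2, so the LHS ≡ 0 (mod 2), but the RHS 15 is not — no integer solution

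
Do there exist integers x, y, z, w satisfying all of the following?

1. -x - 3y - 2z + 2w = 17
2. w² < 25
Yes

Take x = -17, y = 0, z = 0, w = 0. Substituting into each constraint:
  (1) 17 - 3(0) - 2(0) + 2(0) = 17 ✓
  (2) w² = (0)² = 0, and 0 < 25 ✓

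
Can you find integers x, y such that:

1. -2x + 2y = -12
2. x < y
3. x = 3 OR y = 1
No

A contradictory subset is {-2x + 2y = -12, x < y}. No integer assignment can satisfy these jointly:

  - -2x + 2y = -12: is a linear equation tying the variables together
  - x < y: bounds one variable relative to another variable

From the equation, x − y = 6, i.e. y − x = -6; but y > x requires y − x ≥ 1. Contradiction.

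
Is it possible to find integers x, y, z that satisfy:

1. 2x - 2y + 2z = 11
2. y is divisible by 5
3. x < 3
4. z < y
No

Even the single constraint (2x - 2y + 2z = 11) is infeasible over the integers.

  - 2x - 2y + 2z = 11: every term on the left is divisible by 2, so the LHS ≡ 0 (mod 2), but the RHS 11 is not — no integer solution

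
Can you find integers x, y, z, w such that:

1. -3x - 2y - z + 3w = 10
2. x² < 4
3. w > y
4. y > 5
Yes

Take x = 0, y = 7, z = 0, w = 8. Substituting into each constraint:
  (1) -3(0) - 2(7) + 0 + 3(8) = 10 ✓
  (2) x² = (0)² = 0, and 0 < 4 ✓
  (3) 8 > 7 ✓
  (4) 7 > 5 ✓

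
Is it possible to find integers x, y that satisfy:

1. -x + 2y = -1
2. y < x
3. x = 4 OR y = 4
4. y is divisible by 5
No

A contradictory subset is {-x + 2y = -1, x = 4 OR y = 4, y is divisible by 5}. No integer assignment can satisfy these jointly:

  - -x + 2y = -1: is a linear equation tying the variables together
  - x = 4 OR y = 4: forces a choice: either x = 4 or y = 4
  - y is divisible by 5: restricts y to multiples of 5

Split on the disjunction (x = 4 OR y = 4):
  • If x = 4: with x = 4, writing y = 5y', every remaining term of the linear equation is divisible by 10, so the left side is ≡ 0 (mod 10); but the right side 3 ≡ 3 (mod 10). No integers can satisfy it.
  • If y = 4: this contradicts the divisibility constraint — 4 is not a multiple of 5.
Both branches are infeasible, so the system has no integer solution.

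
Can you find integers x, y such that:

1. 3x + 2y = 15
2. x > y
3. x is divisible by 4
No

A contradictory subset is {3x + 2y = 15, x is divisible by 4}. No integer assignment can satisfy these jointly:

  - 3x + 2y = 15: is a linear equation tying the variables together
  - x is divisible by 4: restricts x to multiples of 4

Modular obstruction: writing x = 4x', every remaining term of the linear equation is divisible by 2, so the left side is ≡ 0 (mod 2); but the right side 15 ≡ 1 (mod 2). No integers can satisfy it.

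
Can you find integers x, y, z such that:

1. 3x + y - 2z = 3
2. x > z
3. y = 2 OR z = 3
Yes

Take x = -1, y = 2, z = -2. Substituting into each constraint:
  (1) 3(-1) + 2 - 2(-2) = 3 ✓
  (2) -1 > -2 ✓
  (3) y = 2, target 2 ✓ (first branch holds)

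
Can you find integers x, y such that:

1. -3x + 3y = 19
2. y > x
No

Even the single constraint (-3x + 3y = 19) is infeasible over the integers.

  - -3x + 3y = 19: every term on the left is divisible by 3, so the LHS ≡ 0 (mod 3), but the RHS 19 is not — no integer solution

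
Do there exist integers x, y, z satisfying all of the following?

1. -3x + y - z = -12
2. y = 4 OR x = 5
Yes

Take x = 5, y = 0, z = -3. Substituting into each constraint:
  (1) -3(5) + 0 + 3 = -12 ✓
  (2) x = 5, target 5 ✓ (second branch holds)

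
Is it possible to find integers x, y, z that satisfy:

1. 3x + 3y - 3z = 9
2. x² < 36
Yes

Take x = 0, y = 0, z = -3. Substituting into each constraint:
  (1) 3(0) + 3(0) - 3(-3) = 9 ✓
  (2) x² = (0)² = 0, and 0 < 36 ✓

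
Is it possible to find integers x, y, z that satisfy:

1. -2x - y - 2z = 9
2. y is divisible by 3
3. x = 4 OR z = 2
Yes

Take x = 4, y = -3, z = -7. Substituting into each constraint:
  (1) -2(4) + 3 - 2(-7) = 9 ✓
  (2) -3 = 3 × -1, remainder 0 ✓
  (3) x = 4, target 4 ✓ (first branch holds)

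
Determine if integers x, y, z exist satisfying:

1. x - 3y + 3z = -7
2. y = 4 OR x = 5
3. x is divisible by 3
No

A contradictory subset is {x - 3y + 3z = -7, x is divisible by 3}. No integer assignment can satisfy these jointly:

  - x - 3y + 3z = -7: is a linear equation tying the variables together
  - x is divisible by 3: restricts x to multiples of 3

Modular obstruction: writing x = 3x', every remaining term of the linear equation is divisible by 3, so the left side is ≡ 0 (mod 3); but the right side -7 ≡ 2 (mod 3). No integers can satisfy it.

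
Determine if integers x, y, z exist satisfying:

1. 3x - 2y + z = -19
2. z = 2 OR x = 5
Yes

Take x = 5, y = 0, z = -34. Substituting into each constraint:
  (1) 3(5) - 2(0) + (-34) = -19 ✓
  (2) x = 5, target 5 ✓ (second branch holds)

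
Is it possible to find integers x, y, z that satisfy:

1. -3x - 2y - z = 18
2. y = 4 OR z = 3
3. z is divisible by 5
Yes

Take x = -7, y = 4, z = -5. Substituting into each constraint:
  (1) -3(-7) - 2(4) + 5 = 18 ✓
  (2) y = 4, target 4 ✓ (first branch holds)
  (3) -5 = 5 × -1, remainder 0 ✓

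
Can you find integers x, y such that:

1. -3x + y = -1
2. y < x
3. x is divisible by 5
Yes

Take x = 0, y = -1. Substituting into each constraint:
  (1) -3(0) + (-1) = -1 ✓
  (2) -1 < 0 ✓
  (3) 0 = 5 × 0, remainder 0 ✓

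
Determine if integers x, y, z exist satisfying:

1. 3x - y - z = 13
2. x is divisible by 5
Yes

Take x = 0, y = 0, z = -13. Substituting into each constraint:
  (1) 3(0) + 0 + 13 = 13 ✓
  (2) 0 = 5 × 0, remainder 0 ✓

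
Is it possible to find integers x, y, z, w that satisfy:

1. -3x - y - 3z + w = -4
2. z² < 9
Yes

Take x = 0, y = 0, z = 0, w = -4. Substituting into each constraint:
  (1) -3(0) + 0 - 3(0) + (-4) = -4 ✓
  (2) z² = (0)² = 0, and 0 < 9 ✓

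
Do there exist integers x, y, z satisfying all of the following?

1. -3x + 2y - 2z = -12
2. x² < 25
Yes

Take x = 0, y = 0, z = 6. Substituting into each constraint:
  (1) -3(0) + 2(0) - 2(6) = -12 ✓
  (2) x² = (0)² = 0, and 0 < 25 ✓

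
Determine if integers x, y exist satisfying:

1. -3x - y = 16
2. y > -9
Yes

Take x = -3, y = -7. Substituting into each constraint:
  (1) -3(-3) + 7 = 16 ✓
  (2) -7 > -9 ✓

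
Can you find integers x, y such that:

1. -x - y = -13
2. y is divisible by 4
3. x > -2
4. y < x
Yes

Take x = 13, y = 0. Substituting into each constraint:
  (1) (-13) + 0 = -13 ✓
  (2) 0 = 4 × 0, remainder 0 ✓
  (3) 13 > -2 ✓
  (4) 0 < 13 ✓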